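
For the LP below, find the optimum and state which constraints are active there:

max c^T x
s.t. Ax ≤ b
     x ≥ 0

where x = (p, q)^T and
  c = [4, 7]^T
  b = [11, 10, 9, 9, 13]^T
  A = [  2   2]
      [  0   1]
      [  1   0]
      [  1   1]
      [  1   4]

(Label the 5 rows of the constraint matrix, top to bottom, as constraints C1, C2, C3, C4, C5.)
Optimal: p = 3, q = 2.5
Slack at optimum:
  C1: slack = 0 (binding)
  C2: slack = 7.5
  C3: slack = 6
  C4: slack = 3.5
  C5: slack = 0 (binding)
  p ≥ 0: p = 3
  q ≥ 0: q = 2.5
Binding constraints: C1, C5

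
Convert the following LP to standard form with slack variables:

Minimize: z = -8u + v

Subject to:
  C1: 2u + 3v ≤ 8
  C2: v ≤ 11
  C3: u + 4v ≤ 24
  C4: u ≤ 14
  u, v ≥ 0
min z = -8u + v

s.t.
  2u + 3v + s1 = 8
  v + s2 = 11
  u + 4v + s3 = 24
  u + s4 = 14
  u, v, s1, s2, s3, s4 ≥ 0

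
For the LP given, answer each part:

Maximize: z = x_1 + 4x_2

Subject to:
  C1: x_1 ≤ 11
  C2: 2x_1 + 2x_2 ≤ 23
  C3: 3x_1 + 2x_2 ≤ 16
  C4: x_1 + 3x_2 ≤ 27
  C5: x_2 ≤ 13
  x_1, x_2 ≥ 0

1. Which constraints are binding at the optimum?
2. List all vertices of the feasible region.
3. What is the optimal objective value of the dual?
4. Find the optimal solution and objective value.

1. C3, x_1 ≥ 0
2. (0, 0), (5.333, 0), (0, 8)
3. 32 (by strong duality, equal to the primal optimum)
4. x_1 = 0, x_2 = 8, z = 32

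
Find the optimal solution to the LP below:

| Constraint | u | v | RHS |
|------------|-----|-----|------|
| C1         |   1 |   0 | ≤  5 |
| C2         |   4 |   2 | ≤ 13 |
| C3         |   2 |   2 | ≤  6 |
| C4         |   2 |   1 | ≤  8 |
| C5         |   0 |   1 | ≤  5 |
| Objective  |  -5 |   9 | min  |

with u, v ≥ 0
u = 3, v = 0, z = -15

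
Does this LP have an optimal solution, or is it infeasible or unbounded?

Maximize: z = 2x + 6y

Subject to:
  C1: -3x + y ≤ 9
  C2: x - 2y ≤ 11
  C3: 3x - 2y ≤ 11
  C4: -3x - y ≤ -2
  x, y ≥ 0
Feasible point: (1, 0) satisfies every constraint, so the LP is feasible.
Direction d = (1, 3): for each constraint row a, a·d ≤ 0 —
  (-3)(1) + (1)(3) = 0 ≤ 0
  (1)(1) + (-2)(3) = -5 ≤ 0
  (3)(1) + (-2)(3) = -3 ≤ 0
  (-3)(1) + (-1)(3) = -6 ≤ 0
and d ≥ 0, so (1, 0) + t·d stays feasible for every t ≥ 0. Along this ray z = 2x + 6y changes by 20 per unit t, so z → +∞.

The LP is unbounded; z can be made arbitrarily large.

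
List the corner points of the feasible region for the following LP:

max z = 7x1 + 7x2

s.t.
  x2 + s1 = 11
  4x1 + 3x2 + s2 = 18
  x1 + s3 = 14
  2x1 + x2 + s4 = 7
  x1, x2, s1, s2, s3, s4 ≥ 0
Each vertex is the intersection of two constraint boundaries that also satisfies all remaining constraints:
  x1 = 0 and x2 = 0 → (0, 0)
  2x1 + x2 = 7 and x2 = 0 → (3.5, 0)
  4x1 + 3x2 = 18 and 2x1 + x2 = 7 → (1.5, 4)
  4x1 + 3x2 = 18 and x1 = 0 → (0, 6)

Vertices: (0, 0), (3.5, 0), (1.5, 4), (0, 6)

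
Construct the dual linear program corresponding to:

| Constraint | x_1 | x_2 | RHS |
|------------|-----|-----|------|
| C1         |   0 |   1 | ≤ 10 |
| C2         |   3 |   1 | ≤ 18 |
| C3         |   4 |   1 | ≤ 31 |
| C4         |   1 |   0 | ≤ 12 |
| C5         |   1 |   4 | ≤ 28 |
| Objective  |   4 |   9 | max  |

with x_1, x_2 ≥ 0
Minimize: z = 10y1 + 18y2 + 31y3 + 12y4 + 28y5

Subject to:
  C1: -3y2 - 4y3 - y4 - y5 ≤ -4
  C2: -y1 - y2 - y3 - 4y5 ≤ -9
  y1, y2, y3, y4, y5 ≥ 0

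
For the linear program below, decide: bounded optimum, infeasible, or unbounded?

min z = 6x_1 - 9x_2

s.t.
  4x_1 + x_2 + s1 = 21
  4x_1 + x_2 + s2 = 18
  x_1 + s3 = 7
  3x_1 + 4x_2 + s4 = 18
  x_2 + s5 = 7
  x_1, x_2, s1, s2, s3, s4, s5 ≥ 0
The point (0, 4.5) satisfies every constraint, so the LP is feasible; the constraints give x_1 ≤ 7 and x_2 ≤ 7, which with x_1, x_2 ≥ 0 keep the feasible region inside a bounded box. A feasible, bounded LP attains a finite optimum at a vertex.

Evaluating z = 6x_1 - 9x_2 at each vertex:
  (0, 0): z = 0
  (4.5, 0): z = 27
  (4.154, 1.385): z = 12.46
  (0, 4.5): z = -40.5

Bounded optimum: z* = -40.5 at (0, 4.5).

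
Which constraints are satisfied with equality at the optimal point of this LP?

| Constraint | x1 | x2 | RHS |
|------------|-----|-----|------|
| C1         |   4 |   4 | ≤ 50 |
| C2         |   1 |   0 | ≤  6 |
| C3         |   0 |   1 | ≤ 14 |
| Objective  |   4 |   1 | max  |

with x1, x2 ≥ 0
Optimal: x1 = 6, x2 = 6.5
Slack at optimum:
  C1: slack = 0 (binding)
  C2: slack = 0 (binding)
  C3: slack = 7.5
  x1 ≥ 0: x1 = 6
  x2 ≥ 0: x2 = 6.5
Binding constraints: C1, C2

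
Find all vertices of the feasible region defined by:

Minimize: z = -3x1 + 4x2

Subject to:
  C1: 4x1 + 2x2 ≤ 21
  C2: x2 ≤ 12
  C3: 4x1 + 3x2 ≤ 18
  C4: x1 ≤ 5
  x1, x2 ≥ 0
Each vertex is the intersection of two constraint boundaries that also satisfies all remaining constraints:
  x1 = 0 and x2 = 0 → (0, 0)
  4x1 + 3x2 = 18 and x2 = 0 → (4.5, 0)
  4x1 + 3x2 = 18 and x1 = 0 → (0, 6)

Vertices: (0, 0), (4.5, 0), (0, 6)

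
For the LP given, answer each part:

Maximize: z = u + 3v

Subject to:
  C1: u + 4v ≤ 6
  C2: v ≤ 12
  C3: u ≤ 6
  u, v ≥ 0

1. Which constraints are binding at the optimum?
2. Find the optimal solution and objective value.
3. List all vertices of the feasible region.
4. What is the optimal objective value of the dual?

1. C1, C3, v ≥ 0
2. u = 6, v = 0, z = 6
3. (0, 0), (6, 0), (0, 1.5)
4. 6 (by strong duality, equal to the primal optimum)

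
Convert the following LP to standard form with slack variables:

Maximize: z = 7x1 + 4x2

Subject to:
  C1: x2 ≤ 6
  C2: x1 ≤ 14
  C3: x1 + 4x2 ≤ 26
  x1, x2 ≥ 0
max z = 7x1 + 4x2

s.t.
  x2 + s1 = 6
  x1 + s2 = 14
  x1 + 4x2 + s3 = 26
  x1, x2, s1, s2, s3 ≥ 0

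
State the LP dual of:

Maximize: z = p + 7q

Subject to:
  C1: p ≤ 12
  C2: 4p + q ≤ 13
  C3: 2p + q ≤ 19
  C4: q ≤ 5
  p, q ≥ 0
Minimize: z = 12y1 + 13y2 + 19y3 + 5y4

Subject to:
  C1: -y1 - 4y2 - 2y3 ≤ -1
  C2: -y2 - y3 - y4 ≤ -7
  y1, y2, y3, y4 ≥ 0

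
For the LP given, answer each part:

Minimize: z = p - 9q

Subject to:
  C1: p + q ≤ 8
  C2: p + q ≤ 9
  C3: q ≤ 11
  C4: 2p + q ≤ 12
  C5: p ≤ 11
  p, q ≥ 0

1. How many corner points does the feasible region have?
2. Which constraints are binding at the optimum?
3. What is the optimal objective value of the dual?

1. 4
2. C1, p ≥ 0
3. -72 (by strong duality, equal to the primal optimum)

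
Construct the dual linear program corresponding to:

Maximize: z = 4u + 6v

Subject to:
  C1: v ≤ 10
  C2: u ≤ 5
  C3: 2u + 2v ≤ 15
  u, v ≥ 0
Minimize: z = 10y1 + 5y2 + 15y3

Subject to:
  C1: -y2 - 2y3 ≤ -4
  C2: -y1 - 2y3 ≤ -6
  y1, y2, y3 ≥ 0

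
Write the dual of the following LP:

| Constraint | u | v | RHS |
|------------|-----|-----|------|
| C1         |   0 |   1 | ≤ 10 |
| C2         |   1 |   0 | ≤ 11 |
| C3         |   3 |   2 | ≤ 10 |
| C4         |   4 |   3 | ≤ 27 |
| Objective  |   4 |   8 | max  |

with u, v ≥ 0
Minimize: z = 10y1 + 11y2 + 10y3 + 27y4

Subject to:
  C1: -y2 - 3y3 - 4y4 ≤ -4
  C2: -y1 - 2y3 - 3y4 ≤ -8
  y1, y2, y3, y4 ≥ 0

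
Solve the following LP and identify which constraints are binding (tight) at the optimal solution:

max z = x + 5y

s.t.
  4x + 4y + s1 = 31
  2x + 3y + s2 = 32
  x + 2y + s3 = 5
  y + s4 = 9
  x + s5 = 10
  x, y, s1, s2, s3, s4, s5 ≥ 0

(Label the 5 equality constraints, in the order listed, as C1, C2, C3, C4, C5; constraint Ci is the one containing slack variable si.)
Optimal: x = 0, y = 2.5
Binding: C3, x ≥ 0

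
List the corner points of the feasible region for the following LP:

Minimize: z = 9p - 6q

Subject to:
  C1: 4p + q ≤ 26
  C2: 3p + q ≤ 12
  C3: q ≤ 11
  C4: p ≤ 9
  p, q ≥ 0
Each vertex is the intersection of two constraint boundaries that also satisfies all remaining constraints:
  p = 0 and q = 0 → (0, 0)
  3p + q = 12 and q = 0 → (4, 0)
  3p + q = 12 and q = 11 → (0.3333, 11)
  q = 11 and p = 0 → (0, 11)

Vertices: (0, 0), (4, 0), (0.3333, 11), (0, 11)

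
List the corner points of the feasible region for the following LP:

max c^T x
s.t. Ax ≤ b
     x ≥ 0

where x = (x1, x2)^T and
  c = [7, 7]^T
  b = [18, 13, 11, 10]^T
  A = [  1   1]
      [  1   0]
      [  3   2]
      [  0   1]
Each vertex is the intersection of two constraint boundaries that also satisfies all remaining constraints:
  x1 = 0 and x2 = 0 → (0, 0)
  3x1 + 2x2 = 11 and x2 = 0 → (3.667, 0)
  3x1 + 2x2 = 11 and x1 = 0 → (0, 5.5)

Vertices: (0, 0), (3.667, 0), (0, 5.5)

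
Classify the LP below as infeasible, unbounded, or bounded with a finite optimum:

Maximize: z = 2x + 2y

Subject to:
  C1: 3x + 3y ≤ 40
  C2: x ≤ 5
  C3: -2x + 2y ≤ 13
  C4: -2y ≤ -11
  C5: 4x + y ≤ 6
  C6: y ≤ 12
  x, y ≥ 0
The point (0, 6) satisfies every constraint, so the LP is feasible; the constraints give x ≤ 5 and y ≤ 12, which with x, y ≥ 0 keep the feasible region inside a bounded box. A feasible, bounded LP attains a finite optimum at a vertex.

Evaluating z = 2x + 2y at each vertex:
  (0, 5.5): z = 11
  (0.125, 5.5): z = 11.25
  (0, 6): z = 12

Bounded optimum: z* = 12 at (0, 6).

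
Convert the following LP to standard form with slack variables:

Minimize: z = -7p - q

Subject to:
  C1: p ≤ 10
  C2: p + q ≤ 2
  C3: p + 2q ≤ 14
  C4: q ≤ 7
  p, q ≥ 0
min z = -7p - q

s.t.
  p + s1 = 10
  p + q + s2 = 2
  p + 2q + s3 = 14
  q + s4 = 7
  p, q, s1, s2, s3, s4 ≥ 0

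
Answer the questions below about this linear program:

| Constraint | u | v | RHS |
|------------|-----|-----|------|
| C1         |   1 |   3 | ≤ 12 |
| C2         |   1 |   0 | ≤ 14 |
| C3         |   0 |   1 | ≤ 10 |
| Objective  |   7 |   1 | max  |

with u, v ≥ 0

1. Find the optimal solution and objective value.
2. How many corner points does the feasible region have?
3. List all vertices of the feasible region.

1. u = 12, v = 0, z = 84
2. 3
3. (0, 0), (12, 0), (0, 4)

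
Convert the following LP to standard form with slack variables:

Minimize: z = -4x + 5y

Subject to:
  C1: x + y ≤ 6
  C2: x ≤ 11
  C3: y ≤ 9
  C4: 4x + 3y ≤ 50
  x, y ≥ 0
min z = -4x + 5y

s.t.
  x + y + s1 = 6
  x + s2 = 11
  y + s3 = 9
  4x + 3y + s4 = 50
  x, y, s1, s2, s3, s4 ≥ 0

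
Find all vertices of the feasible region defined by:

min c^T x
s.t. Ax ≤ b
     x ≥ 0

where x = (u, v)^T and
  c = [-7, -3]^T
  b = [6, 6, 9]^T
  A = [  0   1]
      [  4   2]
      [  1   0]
Each vertex is the intersection of two constraint boundaries that also satisfies all remaining constraints:
  u = 0 and v = 0 → (0, 0)
  4u + 2v = 6 and v = 0 → (1.5, 0)
  4u + 2v = 6 and u = 0 → (0, 3)

Vertices: (0, 0), (1.5, 0), (0, 3)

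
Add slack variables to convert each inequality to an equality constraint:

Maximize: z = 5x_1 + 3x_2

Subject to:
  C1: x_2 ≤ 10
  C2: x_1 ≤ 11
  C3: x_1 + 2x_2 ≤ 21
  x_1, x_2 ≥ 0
max z = 5x_1 + 3x_2

s.t.
  x_2 + s1 = 10
  x_1 + s2 = 11
  x_1 + 2x_2 + s3 = 21
  x_1, x_2, s1, s2, s3 ≥ 0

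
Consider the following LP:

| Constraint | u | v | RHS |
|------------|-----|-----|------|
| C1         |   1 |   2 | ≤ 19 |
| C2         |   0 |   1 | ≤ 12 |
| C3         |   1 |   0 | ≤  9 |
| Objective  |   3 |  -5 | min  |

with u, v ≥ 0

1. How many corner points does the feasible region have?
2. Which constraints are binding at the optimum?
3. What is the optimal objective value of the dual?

1. 4
2. C1, u ≥ 0
3. -47.5 (by strong duality, equal to the primal optimum)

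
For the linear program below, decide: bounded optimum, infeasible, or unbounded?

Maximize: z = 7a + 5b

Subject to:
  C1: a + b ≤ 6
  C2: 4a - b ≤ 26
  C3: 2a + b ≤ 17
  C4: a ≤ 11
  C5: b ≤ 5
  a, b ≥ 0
The point (6, 0) satisfies every constraint, so the LP is feasible; the constraints give a ≤ 11 and b ≤ 5, which with a, b ≥ 0 keep the feasible region inside a bounded box. A feasible, bounded LP attains a finite optimum at a vertex.

Evaluating z = 7a + 5b at each vertex:
  (0, 0): z = 0
  (6, 0): z = 42
  (1, 5): z = 32
  (0, 5): z = 25

Bounded optimum: z* = 42 at (6, 0).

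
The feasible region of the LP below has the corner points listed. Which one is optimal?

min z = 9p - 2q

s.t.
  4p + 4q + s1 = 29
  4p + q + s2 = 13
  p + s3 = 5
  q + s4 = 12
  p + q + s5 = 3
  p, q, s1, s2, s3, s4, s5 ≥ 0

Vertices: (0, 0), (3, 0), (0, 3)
(0, 3) with z = -6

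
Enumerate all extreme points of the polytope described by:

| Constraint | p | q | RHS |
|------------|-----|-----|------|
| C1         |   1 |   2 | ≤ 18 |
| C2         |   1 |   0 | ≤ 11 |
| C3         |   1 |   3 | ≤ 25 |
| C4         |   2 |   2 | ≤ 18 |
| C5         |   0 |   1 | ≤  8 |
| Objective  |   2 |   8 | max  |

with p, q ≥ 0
Each vertex is the intersection of two constraint boundaries that also satisfies all remaining constraints:
  p = 0 and q = 0 → (0, 0)
  2p + 2q = 18 and q = 0 → (9, 0)
  p + 3q = 25 and 2p + 2q = 18 → (1, 8)
  q = 8 and p = 0 → (0, 8)

Vertices: (0, 0), (9, 0), (1, 8), (0, 8)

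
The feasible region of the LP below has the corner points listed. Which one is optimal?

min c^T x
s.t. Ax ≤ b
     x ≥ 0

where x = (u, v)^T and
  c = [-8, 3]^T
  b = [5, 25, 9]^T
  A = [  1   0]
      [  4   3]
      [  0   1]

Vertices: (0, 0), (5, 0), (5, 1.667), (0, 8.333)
Evaluating z = -8u + 3v at each vertex:
  (0, 0): z = 0
  (5, 0): z = -40
  (5, 1.667): z = -35
  (0, 8.333): z = 25

The smallest value is z = -40, attained at (5, 0).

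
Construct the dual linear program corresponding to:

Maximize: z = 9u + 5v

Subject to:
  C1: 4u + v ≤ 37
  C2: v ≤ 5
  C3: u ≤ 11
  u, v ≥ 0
Minimize: z = 37y1 + 5y2 + 11y3

Subject to:
  C1: -4y1 - y3 ≤ -9
  C2: -y1 - y2 ≤ -5
  y1, y2, y3 ≥ 0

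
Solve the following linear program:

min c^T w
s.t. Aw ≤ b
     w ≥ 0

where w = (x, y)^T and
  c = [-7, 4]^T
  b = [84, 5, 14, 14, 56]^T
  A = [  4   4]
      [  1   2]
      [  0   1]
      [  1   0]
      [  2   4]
x = 5, y = 0, z = -35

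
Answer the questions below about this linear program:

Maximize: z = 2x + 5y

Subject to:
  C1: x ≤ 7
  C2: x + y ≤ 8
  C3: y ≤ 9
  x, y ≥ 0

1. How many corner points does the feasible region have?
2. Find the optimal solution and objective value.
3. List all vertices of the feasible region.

1. 4
2. x = 0, y = 8, z = 40
3. (0, 0), (7, 0), (7, 1), (0, 8)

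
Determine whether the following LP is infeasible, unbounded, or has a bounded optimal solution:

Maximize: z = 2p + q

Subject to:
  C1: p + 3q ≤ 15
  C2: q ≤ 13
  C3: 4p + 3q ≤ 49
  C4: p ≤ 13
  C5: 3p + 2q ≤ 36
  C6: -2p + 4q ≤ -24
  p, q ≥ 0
The point (12, 0) satisfies every constraint, so the LP is feasible; the constraints give p ≤ 13 and q ≤ 13, which with p, q ≥ 0 keep the feasible region inside a bounded box. A feasible, bounded LP attains a finite optimum at a vertex.

Feasible with finite optimum z* = 24 at (12, 0).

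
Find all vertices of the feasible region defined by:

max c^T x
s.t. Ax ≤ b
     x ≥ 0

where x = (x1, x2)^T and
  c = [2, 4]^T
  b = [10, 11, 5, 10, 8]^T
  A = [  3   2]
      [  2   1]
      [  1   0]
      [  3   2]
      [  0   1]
Each vertex is the intersection of two constraint boundaries that also satisfies all remaining constraints:
  x1 = 0 and x2 = 0 → (0, 0)
  3x1 + 2x2 = 10 and x2 = 0 → (3.333, 0)
  3x1 + 2x2 = 10 and x1 = 0 → (0, 5)

Vertices: (0, 0), (3.333, 0), (0, 5)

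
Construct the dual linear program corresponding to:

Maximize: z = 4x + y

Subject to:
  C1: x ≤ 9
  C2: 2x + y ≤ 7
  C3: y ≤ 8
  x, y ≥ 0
Minimize: z = 9y1 + 7y2 + 8y3

Subject to:
  C1: -y1 - 2y2 ≤ -4
  C2: -y2 - y3 ≤ -1
  y1, y2, y3 ≥ 0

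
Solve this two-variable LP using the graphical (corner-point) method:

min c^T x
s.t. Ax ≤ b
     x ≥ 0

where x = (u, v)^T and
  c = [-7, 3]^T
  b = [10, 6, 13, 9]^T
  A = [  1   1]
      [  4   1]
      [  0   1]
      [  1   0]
Each vertex is the intersection of two constraint boundaries that also satisfies all remaining constraints:
  u = 0 and v = 0 → (0, 0)
  4u + v = 6 and v = 0 → (1.5, 0)
  4u + v = 6 and u = 0 → (0, 6)

Evaluating z = -7u + 3v at each vertex:
  (0, 0): z = 0
  (1.5, 0): z = -10.5
  (0, 6): z = 18

The minimum is at (1.5, 0) with z = -10.5.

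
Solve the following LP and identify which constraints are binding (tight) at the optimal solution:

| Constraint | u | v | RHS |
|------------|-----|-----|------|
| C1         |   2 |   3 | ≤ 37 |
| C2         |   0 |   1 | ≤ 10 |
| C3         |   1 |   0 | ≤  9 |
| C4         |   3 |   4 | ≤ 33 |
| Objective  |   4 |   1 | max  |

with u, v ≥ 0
Optimal: u = 9, v = 1.5
Binding: C3, C4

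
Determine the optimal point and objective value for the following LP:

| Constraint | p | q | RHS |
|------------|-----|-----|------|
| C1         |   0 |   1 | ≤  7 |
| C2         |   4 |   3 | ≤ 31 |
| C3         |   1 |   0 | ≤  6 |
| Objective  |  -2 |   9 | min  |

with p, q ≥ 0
p = 6, q = 0, z = -12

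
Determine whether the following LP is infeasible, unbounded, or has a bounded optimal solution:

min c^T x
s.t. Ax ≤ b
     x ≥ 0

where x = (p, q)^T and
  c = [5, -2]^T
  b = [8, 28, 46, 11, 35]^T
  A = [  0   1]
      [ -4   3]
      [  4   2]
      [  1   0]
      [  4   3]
The point (0, 8) satisfies every constraint, so the LP is feasible; the constraints give p ≤ 11 and q ≤ 8, which with p, q ≥ 0 keep the feasible region inside a bounded box. A feasible, bounded LP attains a finite optimum at a vertex.

Feasible with finite optimum z* = -16 at (0, 8).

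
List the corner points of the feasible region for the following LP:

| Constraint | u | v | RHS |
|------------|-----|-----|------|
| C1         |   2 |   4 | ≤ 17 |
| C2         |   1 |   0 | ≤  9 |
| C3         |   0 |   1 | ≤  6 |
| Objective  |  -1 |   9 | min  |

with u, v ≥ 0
Each vertex is the intersection of two constraint boundaries that also satisfies all remaining constraints:
  u = 0 and v = 0 → (0, 0)
  2u + 4v = 17 and v = 0 → (8.5, 0)
  2u + 4v = 17 and u = 0 → (0, 4.25)

Vertices: (0, 0), (8.5, 0), (0, 4.25)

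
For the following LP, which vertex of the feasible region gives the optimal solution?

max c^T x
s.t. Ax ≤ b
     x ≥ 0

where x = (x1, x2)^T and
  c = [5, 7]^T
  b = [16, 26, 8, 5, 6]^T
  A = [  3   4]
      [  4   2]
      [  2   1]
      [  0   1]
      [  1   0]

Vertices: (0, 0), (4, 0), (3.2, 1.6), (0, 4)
Evaluating z = 5x1 + 7x2 at each vertex:
  (0, 0): z = 0
  (4, 0): z = 20
  (3.2, 1.6): z = 27.2
  (0, 4): z = 28

The largest value is z = 28, attained at (0, 4).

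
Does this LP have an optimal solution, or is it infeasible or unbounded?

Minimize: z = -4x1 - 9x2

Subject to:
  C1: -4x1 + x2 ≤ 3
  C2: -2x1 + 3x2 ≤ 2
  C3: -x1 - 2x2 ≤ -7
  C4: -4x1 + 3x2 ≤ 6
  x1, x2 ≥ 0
Feasible point: (3, 2) satisfies every constraint, so the LP is feasible.
Direction d = (1, 0): for each constraint row a, a·d ≤ 0 —
  (-4)(1) + (1)(0) = -4 ≤ 0
  (-2)(1) + (3)(0) = -2 ≤ 0
  (-1)(1) + (-2)(0) = -1 ≤ 0
  (-4)(1) + (3)(0) = -4 ≤ 0
and d ≥ 0, so (3, 2) + t·d stays feasible for every t ≥ 0. Along this ray z = -4x1 - 9x2 changes by -4 per unit t, so z → −∞.

The LP is unbounded; z can be made arbitrarily small.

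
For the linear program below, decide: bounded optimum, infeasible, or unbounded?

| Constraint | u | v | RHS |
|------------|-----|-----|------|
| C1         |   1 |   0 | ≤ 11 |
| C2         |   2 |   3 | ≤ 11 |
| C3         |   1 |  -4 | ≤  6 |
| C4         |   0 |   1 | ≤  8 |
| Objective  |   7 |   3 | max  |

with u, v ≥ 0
The point (5.5, 0) satisfies every constraint, so the LP is feasible; the constraints give u ≤ 11 and v ≤ 8, which with u, v ≥ 0 keep the feasible region inside a bounded box. A feasible, bounded LP attains a finite optimum at a vertex.

Evaluating z = 7u + 3v at each vertex:
  (0, 0): z = 0
  (5.5, 0): z = 38.5
  (0, 3.667): z = 11

The LP has an optimal solution: (5.5, 0) with z = 38.5.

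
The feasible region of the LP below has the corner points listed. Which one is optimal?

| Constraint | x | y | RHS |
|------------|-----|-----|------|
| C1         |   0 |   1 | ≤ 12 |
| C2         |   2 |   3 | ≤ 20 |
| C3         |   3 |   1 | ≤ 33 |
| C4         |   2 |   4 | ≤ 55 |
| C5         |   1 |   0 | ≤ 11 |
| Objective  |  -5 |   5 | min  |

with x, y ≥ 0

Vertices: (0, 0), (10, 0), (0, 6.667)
(10, 0) with z = -50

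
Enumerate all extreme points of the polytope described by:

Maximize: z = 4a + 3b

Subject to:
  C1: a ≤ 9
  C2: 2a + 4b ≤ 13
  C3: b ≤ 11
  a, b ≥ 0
Each vertex is the intersection of two constraint boundaries that also satisfies all remaining constraints:
  a = 0 and b = 0 → (0, 0)
  2a + 4b = 13 and b = 0 → (6.5, 0)
  2a + 4b = 13 and a = 0 → (0, 3.25)

Vertices: (0, 0), (6.5, 0), (0, 3.25)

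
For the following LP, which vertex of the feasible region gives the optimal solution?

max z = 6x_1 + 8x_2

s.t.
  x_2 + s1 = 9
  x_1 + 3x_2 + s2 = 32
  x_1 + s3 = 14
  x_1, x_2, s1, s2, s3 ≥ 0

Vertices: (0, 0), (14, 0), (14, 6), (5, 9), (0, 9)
(14, 6) with z = 132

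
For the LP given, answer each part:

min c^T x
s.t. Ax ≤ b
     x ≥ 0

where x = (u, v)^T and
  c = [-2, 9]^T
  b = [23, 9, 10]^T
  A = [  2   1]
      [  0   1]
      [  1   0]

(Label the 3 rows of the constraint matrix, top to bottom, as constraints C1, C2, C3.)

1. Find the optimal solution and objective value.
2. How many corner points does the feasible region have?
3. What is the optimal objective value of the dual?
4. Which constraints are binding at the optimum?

1. u = 10, v = 0, z = -20
2. 5
3. -20 (by strong duality, equal to the primal optimum)
4. C3, v ≥ 0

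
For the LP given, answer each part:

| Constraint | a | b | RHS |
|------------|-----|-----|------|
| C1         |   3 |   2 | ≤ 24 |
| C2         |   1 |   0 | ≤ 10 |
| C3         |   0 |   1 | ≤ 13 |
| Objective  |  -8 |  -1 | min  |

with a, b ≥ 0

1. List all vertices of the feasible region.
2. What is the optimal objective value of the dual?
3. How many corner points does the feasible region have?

1. (0, 0), (8, 0), (0, 12)
2. -64 (by strong duality, equal to the primal optimum)
3. 3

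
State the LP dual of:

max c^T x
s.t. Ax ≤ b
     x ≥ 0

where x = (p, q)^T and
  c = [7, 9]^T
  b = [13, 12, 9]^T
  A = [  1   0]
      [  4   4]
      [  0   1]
Minimize: z = 13y1 + 12y2 + 9y3

Subject to:
  C1: -y1 - 4y2 ≤ -7
  C2: -4y2 - y3 ≤ -9
  y1, y2, y3 ≥ 0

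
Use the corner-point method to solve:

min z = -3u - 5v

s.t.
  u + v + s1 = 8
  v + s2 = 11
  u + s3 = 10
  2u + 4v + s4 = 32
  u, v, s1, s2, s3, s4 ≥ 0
Each vertex is the intersection of two constraint boundaries that also satisfies all remaining constraints:
  u = 0 and v = 0 → (0, 0)
  u + v = 8 and v = 0 → (8, 0)
  u + v = 8 and 2u + 4v = 32 → (0, 8)

Evaluating z = -3u - 5v at each vertex:
  (0, 0): z = 0
  (8, 0): z = -24
  (0, 8): z = -40

The minimum is at (0, 8) with z = -40.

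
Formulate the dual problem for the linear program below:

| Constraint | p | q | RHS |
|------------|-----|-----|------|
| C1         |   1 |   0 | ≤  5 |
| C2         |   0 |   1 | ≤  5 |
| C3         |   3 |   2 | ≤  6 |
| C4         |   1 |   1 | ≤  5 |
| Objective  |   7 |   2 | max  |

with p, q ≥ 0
Minimize: z = 5y1 + 5y2 + 6y3 + 5y4

Subject to:
  C1: -y1 - 3y3 - y4 ≤ -7
  C2: -y2 - 2y3 - y4 ≤ -2
  y1, y2, y3, y4 ≥ 0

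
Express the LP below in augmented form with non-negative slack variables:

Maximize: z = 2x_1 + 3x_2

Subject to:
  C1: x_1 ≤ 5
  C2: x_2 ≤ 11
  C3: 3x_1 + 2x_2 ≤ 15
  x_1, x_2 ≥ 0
max z = 2x_1 + 3x_2

s.t.
  x_1 + s1 = 5
  x_2 + s2 = 11
  3x_1 + 2x_2 + s3 = 15
  x_1, x_2, s1, s2, s3 ≥ 0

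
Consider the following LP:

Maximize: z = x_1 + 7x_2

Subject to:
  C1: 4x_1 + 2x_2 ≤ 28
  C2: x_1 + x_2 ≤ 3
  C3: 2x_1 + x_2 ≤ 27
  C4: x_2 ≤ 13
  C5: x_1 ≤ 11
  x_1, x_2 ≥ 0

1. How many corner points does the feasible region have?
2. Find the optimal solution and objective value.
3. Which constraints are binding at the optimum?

1. 3
2. x_1 = 0, x_2 = 3, z = 21
3. C2, x_1 ≥ 0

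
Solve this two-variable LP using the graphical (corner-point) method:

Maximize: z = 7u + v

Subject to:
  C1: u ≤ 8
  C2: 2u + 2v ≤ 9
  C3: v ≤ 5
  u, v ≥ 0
Each vertex is the intersection of two constraint boundaries that also satisfies all remaining constraints:
  u = 0 and v = 0 → (0, 0)
  2u + 2v = 9 and v = 0 → (4.5, 0)
  2u + 2v = 9 and u = 0 → (0, 4.5)

Evaluating z = 7u + v at each vertex:
  (0, 0): z = 0
  (4.5, 0): z = 31.5
  (0, 4.5): z = 4.5

The maximum is at (4.5, 0) with z = 31.5.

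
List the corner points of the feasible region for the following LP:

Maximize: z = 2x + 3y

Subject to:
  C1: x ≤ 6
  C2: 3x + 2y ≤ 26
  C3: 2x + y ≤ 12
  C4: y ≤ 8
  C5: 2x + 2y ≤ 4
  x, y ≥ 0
Each vertex is the intersection of two constraint boundaries that also satisfies all remaining constraints:
  x = 0 and y = 0 → (0, 0)
  2x + 2y = 4 and y = 0 → (2, 0)
  2x + 2y = 4 and x = 0 → (0, 2)

Vertices: (0, 0), (2, 0), (0, 2)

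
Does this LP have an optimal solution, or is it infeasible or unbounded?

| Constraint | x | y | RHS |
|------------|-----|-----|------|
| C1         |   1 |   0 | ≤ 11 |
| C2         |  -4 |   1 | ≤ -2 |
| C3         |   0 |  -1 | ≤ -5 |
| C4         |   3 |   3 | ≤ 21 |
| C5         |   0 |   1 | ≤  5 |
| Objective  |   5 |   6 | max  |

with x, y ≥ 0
The point (2, 5) satisfies every constraint, so the LP is feasible; the constraints give x ≤ 11 and y ≤ 5, which with x, y ≥ 0 keep the feasible region inside a bounded box. A feasible, bounded LP attains a finite optimum at a vertex.

Evaluating z = 5x + 6y at each vertex:
  (2, 5): z = 40
  (1.75, 5): z = 38.75

Feasible with finite optimum z* = 40 at (2, 5).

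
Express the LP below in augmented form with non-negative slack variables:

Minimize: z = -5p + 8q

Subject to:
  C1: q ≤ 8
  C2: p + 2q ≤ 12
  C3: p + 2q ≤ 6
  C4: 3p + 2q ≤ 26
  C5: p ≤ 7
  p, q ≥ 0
min z = -5p + 8q

s.t.
  q + s1 = 8
  p + 2q + s2 = 12
  p + 2q + s3 = 6
  3p + 2q + s4 = 26
  p + s5 = 7
  p, q, s1, s2, s3, s4, s5 ≥ 0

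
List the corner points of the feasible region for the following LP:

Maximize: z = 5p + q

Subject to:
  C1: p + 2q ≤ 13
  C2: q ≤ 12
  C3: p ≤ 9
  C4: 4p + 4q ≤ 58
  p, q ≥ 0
Each vertex is the intersection of two constraint boundaries that also satisfies all remaining constraints:
  p = 0 and q = 0 → (0, 0)
  p = 9 and q = 0 → (9, 0)
  p + 2q = 13 and p = 9 → (9, 2)
  p + 2q = 13 and p = 0 → (0, 6.5)

Vertices: (0, 0), (9, 0), (9, 2), (0, 6.5)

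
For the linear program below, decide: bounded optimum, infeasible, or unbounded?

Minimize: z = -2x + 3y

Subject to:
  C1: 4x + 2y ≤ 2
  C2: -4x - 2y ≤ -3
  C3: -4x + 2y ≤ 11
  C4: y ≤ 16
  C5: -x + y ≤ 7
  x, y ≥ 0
C1 requires 4x + 2y ≤ 2, while C2 (-4x - 2y ≤ -3) is equivalent to 4x + 2y ≥ 3. Together they would need 3 ≤ 4x + 2y ≤ 2, which is impossible since 3 > 2. No point satisfies all constraints.

Infeasible — the constraint set is empty.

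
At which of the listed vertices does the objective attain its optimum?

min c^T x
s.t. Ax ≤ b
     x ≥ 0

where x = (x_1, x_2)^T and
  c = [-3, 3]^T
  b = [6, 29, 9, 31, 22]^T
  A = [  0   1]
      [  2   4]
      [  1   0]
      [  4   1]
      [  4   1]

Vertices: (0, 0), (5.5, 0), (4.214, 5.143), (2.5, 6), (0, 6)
Evaluating z = -3x_1 + 3x_2 at each vertex:
  (0, 0): z = 0
  (5.5, 0): z = -16.5
  (4.214, 5.143): z = 2.786
  (2.5, 6): z = 10.5
  (0, 6): z = 18

The smallest value is z = -16.5, attained at (5.5, 0).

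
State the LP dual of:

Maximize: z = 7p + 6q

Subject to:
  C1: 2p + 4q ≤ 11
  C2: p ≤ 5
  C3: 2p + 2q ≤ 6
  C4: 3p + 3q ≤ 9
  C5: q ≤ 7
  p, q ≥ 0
Minimize: z = 11y1 + 5y2 + 6y3 + 9y4 + 7y5

Subject to:
  C1: -2y1 - y2 - 2y3 - 3y4 ≤ -7
  C2: -4y1 - 2y3 - 3y4 - y5 ≤ -6
  y1, y2, y3, y4, y5 ≥ 0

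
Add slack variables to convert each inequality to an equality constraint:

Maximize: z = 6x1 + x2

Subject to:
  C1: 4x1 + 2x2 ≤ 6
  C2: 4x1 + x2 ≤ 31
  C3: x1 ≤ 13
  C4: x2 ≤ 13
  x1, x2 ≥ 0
max z = 6x1 + x2

s.t.
  4x1 + 2x2 + s1 = 6
  4x1 + x2 + s2 = 31
  x1 + s3 = 13
  x2 + s4 = 13
  x1, x2, s1, s2, s3, s4 ≥ 0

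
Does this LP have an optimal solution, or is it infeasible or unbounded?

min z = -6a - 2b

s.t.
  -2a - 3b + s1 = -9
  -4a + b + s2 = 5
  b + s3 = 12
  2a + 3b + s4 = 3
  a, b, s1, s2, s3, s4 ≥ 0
The row 2a + 3b + s4 = 3 with s4 ≥ 0 requires 2a + 3b ≤ 3, while the row -2a - 3b + s1 = -9 with s1 ≥ 0 is equivalent to 2a + 3b ≥ 9. Together they would need 9 ≤ 2a + 3b ≤ 3, which is impossible since 9 > 3. No point satisfies all constraints.

Infeasible — the constraint set is empty.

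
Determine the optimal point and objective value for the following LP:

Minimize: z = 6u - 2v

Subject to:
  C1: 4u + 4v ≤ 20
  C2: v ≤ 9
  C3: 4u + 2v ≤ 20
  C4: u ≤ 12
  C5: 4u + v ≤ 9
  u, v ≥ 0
u = 0, v = 5, z = -10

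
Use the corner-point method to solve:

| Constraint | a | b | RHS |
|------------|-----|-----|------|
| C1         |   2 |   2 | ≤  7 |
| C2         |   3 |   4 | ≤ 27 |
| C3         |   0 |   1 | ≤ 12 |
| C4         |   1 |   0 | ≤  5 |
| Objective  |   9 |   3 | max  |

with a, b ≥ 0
Each vertex is the intersection of two constraint boundaries that also satisfies all remaining constraints:
  a = 0 and b = 0 → (0, 0)
  2a + 2b = 7 and b = 0 → (3.5, 0)
  2a + 2b = 7 and a = 0 → (0, 3.5)

Evaluating z = 9a + 3b at each vertex:
  (0, 0): z = 0
  (3.5, 0): z = 31.5
  (0, 3.5): z = 10.5

The maximum is at (3.5, 0) with z = 31.5.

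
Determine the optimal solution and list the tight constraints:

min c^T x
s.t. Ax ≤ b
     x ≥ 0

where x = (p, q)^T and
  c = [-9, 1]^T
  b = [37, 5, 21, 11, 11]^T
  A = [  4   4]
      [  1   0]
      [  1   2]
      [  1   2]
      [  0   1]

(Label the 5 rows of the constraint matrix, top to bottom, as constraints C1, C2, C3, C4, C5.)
Optimal: p = 5, q = 0
Binding: C2, q ≥ 0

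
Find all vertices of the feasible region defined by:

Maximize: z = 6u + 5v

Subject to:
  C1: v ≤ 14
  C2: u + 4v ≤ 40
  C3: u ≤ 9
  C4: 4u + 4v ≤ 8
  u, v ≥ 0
Each vertex is the intersection of two constraint boundaries that also satisfies all remaining constraints:
  u = 0 and v = 0 → (0, 0)
  4u + 4v = 8 and v = 0 → (2, 0)
  4u + 4v = 8 and u = 0 → (0, 2)

Vertices: (0, 0), (2, 0), (0, 2)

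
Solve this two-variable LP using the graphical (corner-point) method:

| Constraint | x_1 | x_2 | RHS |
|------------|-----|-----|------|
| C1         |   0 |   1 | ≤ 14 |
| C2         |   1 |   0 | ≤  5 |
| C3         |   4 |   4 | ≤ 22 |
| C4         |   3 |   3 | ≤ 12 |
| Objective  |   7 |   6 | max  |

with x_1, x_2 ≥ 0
Each vertex is the intersection of two constraint boundaries that also satisfies all remaining constraints:
  x_1 = 0 and x_2 = 0 → (0, 0)
  3x_1 + 3x_2 = 12 and x_2 = 0 → (4, 0)
  3x_1 + 3x_2 = 12 and x_1 = 0 → (0, 4)

Evaluating z = 7x_1 + 6x_2 at each vertex:
  (0, 0): z = 0
  (4, 0): z = 28
  (0, 4): z = 24

The maximum is at (4, 0) with z = 28.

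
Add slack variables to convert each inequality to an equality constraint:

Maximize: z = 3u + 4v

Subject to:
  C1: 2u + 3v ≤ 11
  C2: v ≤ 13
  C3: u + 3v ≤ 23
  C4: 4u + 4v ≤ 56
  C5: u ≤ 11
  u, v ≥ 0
max z = 3u + 4v

s.t.
  2u + 3v + s1 = 11
  v + s2 = 13
  u + 3v + s3 = 23
  4u + 4v + s4 = 56
  u + s5 = 11
  u, v, s1, s2, s3, s4, s5 ≥ 0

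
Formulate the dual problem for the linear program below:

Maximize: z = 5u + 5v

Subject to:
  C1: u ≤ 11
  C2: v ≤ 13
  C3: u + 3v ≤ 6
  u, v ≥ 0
Minimize: z = 11y1 + 13y2 + 6y3

Subject to:
  C1: -y1 - y3 ≤ -5
  C2: -y2 - 3y3 ≤ -5
  y1, y2, y3 ≥ 0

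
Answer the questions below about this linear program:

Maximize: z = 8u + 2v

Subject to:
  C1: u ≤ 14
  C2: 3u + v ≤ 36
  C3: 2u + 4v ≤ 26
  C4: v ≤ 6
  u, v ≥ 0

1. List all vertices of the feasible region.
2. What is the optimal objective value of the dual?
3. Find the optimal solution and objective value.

1. (0, 0), (12, 0), (11.8, 0.6), (1, 6), (0, 6)
2. 96 (by strong duality, equal to the primal optimum)
3. u = 12, v = 0, z = 96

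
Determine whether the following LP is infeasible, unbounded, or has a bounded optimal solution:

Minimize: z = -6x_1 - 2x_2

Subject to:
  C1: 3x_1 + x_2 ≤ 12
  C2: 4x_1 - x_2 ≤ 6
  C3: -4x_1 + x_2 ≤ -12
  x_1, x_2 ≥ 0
C2 requires 4x_1 - x_2 ≤ 6, while C3 (-4x_1 + x_2 ≤ -12) is equivalent to 4x_1 - x_2 ≥ 12. Together they would need 12 ≤ 4x_1 - x_2 ≤ 6, which is impossible since 12 > 6. No point satisfies all constraints.

Infeasible: no point satisfies all constraints simultaneously.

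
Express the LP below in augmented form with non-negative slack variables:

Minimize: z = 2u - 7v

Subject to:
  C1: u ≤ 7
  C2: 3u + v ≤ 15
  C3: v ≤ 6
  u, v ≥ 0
min z = 2u - 7v

s.t.
  u + s1 = 7
  3u + v + s2 = 15
  v + s3 = 6
  u, v, s1, s2, s3 ≥ 0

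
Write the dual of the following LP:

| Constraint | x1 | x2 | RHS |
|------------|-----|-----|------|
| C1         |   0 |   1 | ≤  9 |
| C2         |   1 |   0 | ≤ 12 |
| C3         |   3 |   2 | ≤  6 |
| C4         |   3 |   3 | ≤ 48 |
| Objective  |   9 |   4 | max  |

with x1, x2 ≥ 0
Minimize: z = 9y1 + 12y2 + 6y3 + 48y4

Subject to:
  C1: -y2 - 3y3 - 3y4 ≤ -9
  C2: -y1 - 2y3 - 3y4 ≤ -4
  y1, y2, y3, y4 ≥ 0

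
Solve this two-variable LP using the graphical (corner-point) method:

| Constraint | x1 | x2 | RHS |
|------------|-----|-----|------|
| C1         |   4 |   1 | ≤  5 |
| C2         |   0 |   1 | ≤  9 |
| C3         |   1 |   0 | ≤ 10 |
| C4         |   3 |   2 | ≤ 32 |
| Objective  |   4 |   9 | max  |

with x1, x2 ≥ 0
Each vertex is the intersection of two constraint boundaries that also satisfies all remaining constraints:
  x1 = 0 and x2 = 0 → (0, 0)
  4x1 + x2 = 5 and x2 = 0 → (1.25, 0)
  4x1 + x2 = 5 and x1 = 0 → (0, 5)

Evaluating z = 4x1 + 9x2 at each vertex:
  (0, 0): z = 0
  (1.25, 0): z = 5
  (0, 5): z = 45

The maximum is at (0, 5) with z = 45.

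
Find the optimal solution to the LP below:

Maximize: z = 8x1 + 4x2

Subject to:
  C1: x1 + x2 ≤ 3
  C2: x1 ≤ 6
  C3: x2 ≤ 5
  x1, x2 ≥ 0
x1 = 3, x2 = 0, z = 24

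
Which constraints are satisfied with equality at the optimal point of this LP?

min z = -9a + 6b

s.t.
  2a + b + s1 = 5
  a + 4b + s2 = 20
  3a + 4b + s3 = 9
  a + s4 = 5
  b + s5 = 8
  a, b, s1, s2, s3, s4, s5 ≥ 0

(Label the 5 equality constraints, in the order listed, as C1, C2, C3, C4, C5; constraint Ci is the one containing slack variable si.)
Optimal: a = 2.5, b = 0
Slack at optimum:
  C1: slack = 0 (binding)
  C2: slack = 17.5
  C3: slack = 1.5
  C4: slack = 2.5
  C5: slack = 8
  a ≥ 0: a = 2.5
  b ≥ 0: b = 0 (binding)
Binding constraints: C1, b ≥ 0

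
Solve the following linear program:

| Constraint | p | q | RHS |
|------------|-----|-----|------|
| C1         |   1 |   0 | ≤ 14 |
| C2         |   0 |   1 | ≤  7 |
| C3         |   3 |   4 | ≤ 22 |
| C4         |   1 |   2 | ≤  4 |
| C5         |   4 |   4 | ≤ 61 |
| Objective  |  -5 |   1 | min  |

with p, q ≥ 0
p = 4, q = 0, z = -20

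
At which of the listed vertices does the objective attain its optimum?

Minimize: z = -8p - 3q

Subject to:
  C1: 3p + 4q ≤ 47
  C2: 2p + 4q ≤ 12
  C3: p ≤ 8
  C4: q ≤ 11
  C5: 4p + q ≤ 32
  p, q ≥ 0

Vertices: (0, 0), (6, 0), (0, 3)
Evaluating z = -8p - 3q at each vertex:
  (0, 0): z = 0
  (6, 0): z = -48
  (0, 3): z = -9

The smallest value is z = -48, attained at (6, 0).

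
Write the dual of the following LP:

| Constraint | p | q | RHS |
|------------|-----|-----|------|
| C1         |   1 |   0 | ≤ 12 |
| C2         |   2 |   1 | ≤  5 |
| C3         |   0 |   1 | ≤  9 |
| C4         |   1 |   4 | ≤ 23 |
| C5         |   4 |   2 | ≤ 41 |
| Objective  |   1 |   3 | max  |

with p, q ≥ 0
Minimize: z = 12y1 + 5y2 + 9y3 + 23y4 + 41y5

Subject to:
  C1: -y1 - 2y2 - y4 - 4y5 ≤ -1
  C2: -y2 - y3 - 4y4 - 2y5 ≤ -3
  y1, y2, y3, y4, y5 ≥ 0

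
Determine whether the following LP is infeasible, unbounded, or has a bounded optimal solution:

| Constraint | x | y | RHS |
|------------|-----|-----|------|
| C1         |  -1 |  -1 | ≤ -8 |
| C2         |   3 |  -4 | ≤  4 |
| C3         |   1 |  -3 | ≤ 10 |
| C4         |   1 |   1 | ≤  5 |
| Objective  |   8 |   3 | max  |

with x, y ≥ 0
C4 requires x + y ≤ 5, while C1 (-x - y ≤ -8) is equivalent to x + y ≥ 8. Together they would need 8 ≤ x + y ≤ 5, which is impossible since 8 > 5. No point satisfies all constraints.

The feasible region is empty; the LP is infeasible.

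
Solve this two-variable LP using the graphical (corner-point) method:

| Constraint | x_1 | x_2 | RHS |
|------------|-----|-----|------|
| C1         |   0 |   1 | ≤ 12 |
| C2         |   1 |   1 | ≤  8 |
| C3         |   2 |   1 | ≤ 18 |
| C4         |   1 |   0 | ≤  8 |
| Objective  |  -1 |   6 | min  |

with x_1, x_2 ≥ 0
x_1 = 8, x_2 = 0, z = -8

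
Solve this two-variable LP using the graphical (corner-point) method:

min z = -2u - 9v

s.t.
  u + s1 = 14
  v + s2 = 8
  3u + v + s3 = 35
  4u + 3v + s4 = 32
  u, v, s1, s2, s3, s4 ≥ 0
Each vertex is the intersection of two constraint boundaries that also satisfies all remaining constraints:
  u = 0 and v = 0 → (0, 0)
  4u + 3v = 32 and v = 0 → (8, 0)
  v = 8 and 4u + 3v = 32 → (2, 8)
  v = 8 and u = 0 → (0, 8)

Evaluating z = -2u - 9v at each vertex:
  (0, 0): z = 0
  (8, 0): z = -16
  (2, 8): z = -76
  (0, 8): z = -72

The minimum is at (2, 8) with z = -76.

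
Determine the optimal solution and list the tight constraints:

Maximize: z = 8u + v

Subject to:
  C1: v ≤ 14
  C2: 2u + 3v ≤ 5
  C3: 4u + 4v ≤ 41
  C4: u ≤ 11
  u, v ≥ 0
Optimal: u = 2.5, v = 0
Binding: C2, v ≥ 0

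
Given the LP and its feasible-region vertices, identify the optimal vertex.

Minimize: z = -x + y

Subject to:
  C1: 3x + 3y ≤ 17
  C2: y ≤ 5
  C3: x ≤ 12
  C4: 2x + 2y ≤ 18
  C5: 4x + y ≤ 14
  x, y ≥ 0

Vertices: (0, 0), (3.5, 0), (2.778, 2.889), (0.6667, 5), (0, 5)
(3.5, 0) with z = -3.5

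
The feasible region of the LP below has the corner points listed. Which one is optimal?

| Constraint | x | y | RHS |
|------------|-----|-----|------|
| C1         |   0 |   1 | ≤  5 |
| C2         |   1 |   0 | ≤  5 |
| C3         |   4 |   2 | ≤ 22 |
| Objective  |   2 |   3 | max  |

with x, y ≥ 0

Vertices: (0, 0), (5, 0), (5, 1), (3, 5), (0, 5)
Evaluating z = 2x + 3y at each vertex:
  (0, 0): z = 0
  (5, 0): z = 10
  (5, 1): z = 13
  (3, 5): z = 21
  (0, 5): z = 15

The largest value is z = 21, attained at (3, 5).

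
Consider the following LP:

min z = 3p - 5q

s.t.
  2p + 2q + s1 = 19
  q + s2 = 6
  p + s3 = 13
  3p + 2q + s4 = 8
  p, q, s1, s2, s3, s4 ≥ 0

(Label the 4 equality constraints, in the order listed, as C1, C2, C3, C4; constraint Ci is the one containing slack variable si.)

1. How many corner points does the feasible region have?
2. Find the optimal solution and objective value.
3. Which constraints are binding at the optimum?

1. 3
2. p = 0, q = 4, z = -20
3. C4, p ≥ 0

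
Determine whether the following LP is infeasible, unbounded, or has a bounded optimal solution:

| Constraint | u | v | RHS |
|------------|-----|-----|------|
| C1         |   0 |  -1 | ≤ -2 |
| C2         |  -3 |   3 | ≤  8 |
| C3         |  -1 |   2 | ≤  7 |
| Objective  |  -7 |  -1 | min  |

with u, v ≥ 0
Feasible point: (0, 2) satisfies every constraint, so the LP is feasible.
Direction d = (1, 0): for each constraint row a, a·d ≤ 0 —
  (0)(1) + (-1)(0) = 0 ≤ 0
  (-3)(1) + (3)(0) = -3 ≤ 0
  (-1)(1) + (2)(0) = -1 ≤ 0
and d ≥ 0, so (0, 2) + t·d stays feasible for every t ≥ 0. Along this ray z = -7u - v changes by -7 per unit t, so z → −∞.

The LP is unbounded; z can be made arbitrarily small.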